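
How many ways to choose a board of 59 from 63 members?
C(63,59) = 63!/(59!×4!) = 595665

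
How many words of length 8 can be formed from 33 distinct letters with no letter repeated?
P(33,8) = 33!/(33-8)! = 559809169920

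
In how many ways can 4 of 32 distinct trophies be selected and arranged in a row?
P(32,4) = 32!/(32-4)! = 863040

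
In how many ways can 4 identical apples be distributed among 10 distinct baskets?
C(4+10-1, 10-1) = C(13, 9) = 715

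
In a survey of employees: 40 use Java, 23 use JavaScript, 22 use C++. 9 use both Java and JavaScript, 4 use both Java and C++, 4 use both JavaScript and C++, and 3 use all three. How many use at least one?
|A∪B∪C| = 40+23+22-9-4-4+3 = 71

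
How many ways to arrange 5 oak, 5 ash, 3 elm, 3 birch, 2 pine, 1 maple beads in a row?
19! / (5! × 5! × 3! × 3! × 2! × 1!) = 117327450240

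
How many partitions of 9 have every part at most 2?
Let r_j(i) = number of partitions of i into parts ≤ j, for i = 0..9. r_1(i) = 1 for all i; r_j(i) = r_{j-1}(i) + r_j(i-j). Rows j = 2..2: ≤2: 1 1 2 2 3 3 4 4 5 5. r_2(9) = 5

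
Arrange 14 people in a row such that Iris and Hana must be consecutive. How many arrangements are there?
Treat the 2 as one block: (14-2+1)! × 2! = 6227020800 × 2 = 12454041600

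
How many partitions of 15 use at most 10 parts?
By conjugation, equals partitions of 15 into parts ≤ 10. Let r_j(i) = number of partitions of i into parts ≤ j, for i = 0..15. r_1(i) = 1 for all i; r_j(i) = r_{j-1}(i) + r_j(i-j). Rows j = 2..10: ≤2: 1 1 2 2 3 3 4 4 5 5 6 6 7 7 8 8; ≤3: 1 1 2 3 4 5 7 8 10 12 14 16 19 21 24 27; ≤4: 1 1 2 3 5 6 9 11 15 18 23 27 34 39 47 54; ≤5: 1 1 2 3 5 7 10 13 18 23 30 37 47 57 70 84; ≤6: 1 1 2 3 5 7 11 14 20 26 35 44 58 71 90 110; ≤7: 1 1 2 3 5 7 11 15 21 28 38 49 65 82 105 131; ≤8: 1 1 2 3 5 7 11 15 22 29 40 52 70 89 116 146; ≤9: 1 1 2 3 5 7 11 15 22 30 41 54 73 94 123 157; ≤10: 1 1 2 3 5 7 11 15 22 30 42 55 75 97 128 164. r_10(15) = 164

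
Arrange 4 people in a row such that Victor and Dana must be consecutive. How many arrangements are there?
Treat the 2 as one block: (4-2+1)! × 2! = 6 × 2 = 12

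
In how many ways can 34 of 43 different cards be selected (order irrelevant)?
C(43,34) = 43!/(34!×9!) = 563921995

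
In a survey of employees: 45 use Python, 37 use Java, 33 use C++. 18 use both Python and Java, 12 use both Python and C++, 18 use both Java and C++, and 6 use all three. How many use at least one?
|A∪B∪C| = 45+37+33-18-12-18+6 = 73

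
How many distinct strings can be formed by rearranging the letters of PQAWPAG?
7! / (2! × 2! × 1! × 1! × 1!) = 1260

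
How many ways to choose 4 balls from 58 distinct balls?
C(58,4) = 58!/(4!×54!) = 424270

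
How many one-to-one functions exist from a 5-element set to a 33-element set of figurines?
P(33,5) = 33!/(33-5)! = 28480320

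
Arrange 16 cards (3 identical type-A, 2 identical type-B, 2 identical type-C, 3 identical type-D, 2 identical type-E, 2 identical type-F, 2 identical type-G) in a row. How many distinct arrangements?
16! / (3! × 2! × 2! × 3! × 2! × 2! × 2!) = 18162144000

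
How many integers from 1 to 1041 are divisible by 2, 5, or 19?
⌊1041/2⌋+⌊1041/5⌋+⌊1041/19⌋ - ⌊1041/10⌋-⌊1041/38⌋-⌊1041/95⌋ + ⌊1041/190⌋ = 520+208+54 - 104-27-10 + 5 = 646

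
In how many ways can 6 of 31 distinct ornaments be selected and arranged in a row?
P(31,6) = 31!/(31-6)! = 530122320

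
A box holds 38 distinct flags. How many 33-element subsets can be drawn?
C(38,33) = 38!/(33!×5!) = 501942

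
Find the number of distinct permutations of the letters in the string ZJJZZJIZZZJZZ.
13! / (1! × 8! × 4!) = 6435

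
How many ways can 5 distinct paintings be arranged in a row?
5! = 120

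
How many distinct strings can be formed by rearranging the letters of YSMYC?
5! / (2! × 1! × 1! × 1!) = 60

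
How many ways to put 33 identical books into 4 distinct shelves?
C(33+4-1, 4-1) = C(36, 3) = 7140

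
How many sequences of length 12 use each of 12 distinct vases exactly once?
12! = 479001600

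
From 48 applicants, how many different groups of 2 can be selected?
C(48,2) = 48!/(2!×46!) = 1128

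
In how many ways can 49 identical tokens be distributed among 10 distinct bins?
C(49+10-1, 10-1) = C(58, 9) = 10648873950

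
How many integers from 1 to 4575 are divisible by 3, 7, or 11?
⌊4575/3⌋+⌊4575/7⌋+⌊4575/11⌋ - ⌊4575/21⌋-⌊4575/33⌋-⌊4575/77⌋ + ⌊4575/231⌋ = 1525+653+415 - 217-138-59 + 19 = 2198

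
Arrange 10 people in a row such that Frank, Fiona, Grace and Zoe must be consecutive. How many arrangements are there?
Treat the 4 as one block: (10-4+1)! × 4! = 5040 × 24 = 120960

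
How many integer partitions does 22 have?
Pentagonal recurrence p(n) = p(n-1) + p(n-2) - p(n-5) - p(n-7) + p(n-12) + p(n-15) - ... gives p(0..21) = 1, 1, 2, 3, 5, 7, 11, 15, 22, 30, 42, 56, 77, 101, 135, 176, 231, 297, 385, 490, 627, 792. p(22) = p(21) + p(20) - p(17) - p(15) + p(10) + p(7) - p(0) = 792 + 627 - 297 - 176 + 42 + 15 - 1 = 1002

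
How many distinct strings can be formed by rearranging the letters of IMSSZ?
5! / (1! × 2! × 1! × 1!) = 60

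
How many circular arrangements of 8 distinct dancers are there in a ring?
Circular: fix one position, arrange the rest. (8-1)! = 5040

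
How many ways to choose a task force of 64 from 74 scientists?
C(74,64) = 74!/(64!×10!) = 718406958841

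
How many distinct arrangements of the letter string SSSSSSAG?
8! / (6! × 1! × 1!) = 56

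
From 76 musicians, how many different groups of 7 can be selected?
C(76,7) = 76!/(7!×69!) = 2186189400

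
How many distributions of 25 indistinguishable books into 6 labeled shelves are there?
C(25+6-1, 6-1) = C(30, 5) = 142506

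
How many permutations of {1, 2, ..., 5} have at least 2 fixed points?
Exactly j fixed points: C(5,j)·!(5-j); sum over j ≥ 2 (derangement numbers via !m = (m-1)·(!(m-1) + !(m-2)): !0..!3 = 1, 0, 1, 2). Σ_{j=2}^{5} C(5,j)·!(5-j) = C(5,2)·!3 + C(5,3)·!2 + C(5,4)·!1 + C(5,5)·!0 = 10·2 + 10·1 + 5·0 + 1·1 = 31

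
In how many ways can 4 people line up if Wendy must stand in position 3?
Fix one position: (4-1)! = 6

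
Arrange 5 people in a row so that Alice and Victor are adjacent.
Treat as block: (5-1)! × 2! = 24 × 2 = 48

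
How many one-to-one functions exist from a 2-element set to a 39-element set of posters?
P(39,2) = 39!/(39-2)! = 1482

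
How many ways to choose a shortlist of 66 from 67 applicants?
C(67,66) = 67!/(66!×1!) = 67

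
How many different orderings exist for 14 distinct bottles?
14! = 87178291200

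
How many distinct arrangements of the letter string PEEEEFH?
7! / (1! × 1! × 4! × 1!) = 210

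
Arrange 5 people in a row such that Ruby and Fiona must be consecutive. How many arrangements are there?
Treat the 2 as one block: (5-2+1)! × 2! = 24 × 2 = 48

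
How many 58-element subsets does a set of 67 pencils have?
C(67,58) = 67!/(58!×9!) = 42757703560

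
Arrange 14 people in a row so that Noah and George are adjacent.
Treat as block: (14-1)! × 2! = 6227020800 × 2 = 12454041600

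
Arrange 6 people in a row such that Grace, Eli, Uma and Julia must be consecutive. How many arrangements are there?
Treat the 4 as one block: (6-4+1)! × 4! = 6 × 24 = 144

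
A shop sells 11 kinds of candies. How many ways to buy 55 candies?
C(55+11-1, 11-1) = C(65, 10) = 179013799328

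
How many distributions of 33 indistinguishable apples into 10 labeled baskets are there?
C(33+10-1, 10-1) = C(42, 9) = 445891810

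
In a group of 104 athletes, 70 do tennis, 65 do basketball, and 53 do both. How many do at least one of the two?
|A∪B| = |A| + |B| - |A∩B| = 70 + 65 - 53 = 82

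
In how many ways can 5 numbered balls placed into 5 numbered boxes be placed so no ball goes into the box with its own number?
!5 = Σ_{j=0}^{5} (-1)^j·5!/j! = 120 - 120 + 60 - 20 + 5 - 1 = 44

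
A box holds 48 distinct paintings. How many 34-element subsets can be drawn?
C(48,34) = 48!/(34!×14!) = 482320623240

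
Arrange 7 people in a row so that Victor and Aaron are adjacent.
Treat as block: (7-1)! × 2! = 720 × 2 = 1440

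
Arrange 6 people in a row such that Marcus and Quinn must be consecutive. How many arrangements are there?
Treat the 2 as one block: (6-2+1)! × 2! = 120 × 2 = 240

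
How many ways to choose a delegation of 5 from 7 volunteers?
C(7,5) = 7!/(5!×2!) = 21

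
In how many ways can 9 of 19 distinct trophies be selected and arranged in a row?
P(19,9) = 19!/(19-9)! = 33522128640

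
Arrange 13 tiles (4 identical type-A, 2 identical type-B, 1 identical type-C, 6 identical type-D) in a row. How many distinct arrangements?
13! / (4! × 2! × 1! × 6!) = 180180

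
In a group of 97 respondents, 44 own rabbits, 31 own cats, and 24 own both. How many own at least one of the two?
|A∪B| = |A| + |B| - |A∩B| = 44 + 31 - 24 = 51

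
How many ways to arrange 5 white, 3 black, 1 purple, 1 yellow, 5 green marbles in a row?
15! / (5! × 3! × 1! × 1! × 5!) = 15135120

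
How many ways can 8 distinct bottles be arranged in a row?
8! = 40320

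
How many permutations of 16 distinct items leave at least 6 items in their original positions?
Exactly j fixed points: C(16,j)·!(16-j); sum over j ≥ 6 (derangement numbers via !m = (m-1)·(!(m-1) + !(m-2)): !0..!10 = 1, 0, 1, 2, 9, 44, 265, 1854, 14833, 133496, 1334961). Σ_{j=6}^{16} C(16,j)·!(16-j) = C(16,6)·!10 + C(16,7)·!9 + C(16,8)·!8 + C(16,9)·!7 + C(16,10)·!6 + C(16,11)·!5 + C(16,12)·!4 + C(16,13)·!3 + C(16,14)·!2 + C(16,15)·!1 + C(16,16)·!0 = 8008·1334961 + 11440·133496 + 12870·14833 + 11440·1854 + 8008·265 + 4368·44 + 1820·9 + 560·2 + 120·1 + 16·0 + 1·1 = 12432004331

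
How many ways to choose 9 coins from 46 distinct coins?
C(46,9) = 46!/(9!×37!) = 1101716330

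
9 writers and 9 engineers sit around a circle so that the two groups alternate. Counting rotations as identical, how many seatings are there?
Fix one of the writers: (9-1)! ways for the remaining writers, × 9! ways for the engineers = 40320 × 362880 = 14631321600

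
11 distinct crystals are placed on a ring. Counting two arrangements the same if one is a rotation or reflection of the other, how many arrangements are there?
(11-1)!/2 = 3628800/2 = 1814400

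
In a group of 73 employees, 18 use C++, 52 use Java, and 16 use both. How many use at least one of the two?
|A∪B| = |A| + |B| - |A∩B| = 18 + 52 - 16 = 54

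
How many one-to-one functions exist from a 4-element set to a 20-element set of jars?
P(20,4) = 20!/(20-4)! = 116280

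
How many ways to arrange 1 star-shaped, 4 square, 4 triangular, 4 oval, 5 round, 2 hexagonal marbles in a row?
20! / (1! × 4! × 4! × 4! × 5! × 2!) = 733296564000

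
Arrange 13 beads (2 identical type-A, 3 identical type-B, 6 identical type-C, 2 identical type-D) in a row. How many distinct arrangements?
13! / (2! × 3! × 6! × 2!) = 360360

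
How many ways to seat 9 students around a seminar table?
Circular: fix one position, arrange the rest. (9-1)! = 40320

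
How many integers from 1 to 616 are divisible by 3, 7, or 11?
⌊616/3⌋+⌊616/7⌋+⌊616/11⌋ - ⌊616/21⌋-⌊616/33⌋-⌊616/77⌋ + ⌊616/231⌋ = 205+88+56 - 29-18-8 + 2 = 296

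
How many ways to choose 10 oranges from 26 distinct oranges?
C(26,10) = 26!/(10!×16!) = 5311735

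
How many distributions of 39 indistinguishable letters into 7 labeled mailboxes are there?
C(39+7-1, 7-1) = C(45, 6) = 8145060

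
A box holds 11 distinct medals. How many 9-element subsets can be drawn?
C(11,9) = 11!/(9!×2!) = 55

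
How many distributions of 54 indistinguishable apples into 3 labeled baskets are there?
C(54+3-1, 3-1) = C(56, 2) = 1540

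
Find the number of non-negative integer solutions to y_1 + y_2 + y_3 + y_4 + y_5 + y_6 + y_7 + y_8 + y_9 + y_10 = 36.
C(36+10-1, 10-1) = C(45, 9) = 886163135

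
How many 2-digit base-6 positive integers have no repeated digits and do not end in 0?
Last digit: 5 nonzero choices. First digit: 4 (nonzero, ≠last). Middle 0: P(4,0) = 1. Total = 20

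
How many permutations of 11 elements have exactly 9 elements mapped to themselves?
Choose the 9 fixed points C(11,9) = 55, derange the rest: !2 = Σ_{j=0}^{2} (-1)^j·2!/j! = 2 - 2 + 1 = 1. Product = 55 × 1 = 55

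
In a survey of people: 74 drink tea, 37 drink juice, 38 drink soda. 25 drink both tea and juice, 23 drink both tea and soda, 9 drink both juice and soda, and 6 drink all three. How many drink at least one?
|A∪B∪C| = 74+37+38-25-23-9+6 = 98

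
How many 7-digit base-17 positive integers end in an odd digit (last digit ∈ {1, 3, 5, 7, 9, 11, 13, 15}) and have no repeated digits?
Last∈{1,3,5,7,9,11,13,15}. Last=0: 0. Last nonzero: 8×15×P(15,5) = 43243200. Total = 43243200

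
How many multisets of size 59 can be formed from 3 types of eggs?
C(59+3-1, 3-1) = C(61, 2) = 1830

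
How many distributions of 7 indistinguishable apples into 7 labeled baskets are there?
C(7+7-1, 7-1) = C(13, 6) = 1716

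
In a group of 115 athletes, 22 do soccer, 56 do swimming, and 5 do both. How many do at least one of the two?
|A∪B| = |A| + |B| - |A∩B| = 22 + 56 - 5 = 73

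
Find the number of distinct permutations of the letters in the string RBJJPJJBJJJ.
11! / (1! × 1! × 2! × 7!) = 3960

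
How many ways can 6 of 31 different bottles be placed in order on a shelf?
P(31,6) = 31!/(31-6)! = 530122320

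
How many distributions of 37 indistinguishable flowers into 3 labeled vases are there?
C(37+3-1, 3-1) = C(39, 2) = 741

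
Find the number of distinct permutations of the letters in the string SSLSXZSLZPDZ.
12! / (1! × 4! × 3! × 2! × 1! × 1!) = 1663200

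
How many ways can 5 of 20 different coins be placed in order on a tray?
P(20,5) = 20!/(20-5)! = 1860480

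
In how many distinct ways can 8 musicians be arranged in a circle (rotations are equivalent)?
Circular: fix one position, arrange the rest. (8-1)! = 5040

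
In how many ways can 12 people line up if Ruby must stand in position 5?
Fix one position: (12-1)! = 39916800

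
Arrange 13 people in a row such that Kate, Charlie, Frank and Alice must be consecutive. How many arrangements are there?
Treat the 4 as one block: (13-4+1)! × 4! = 3628800 × 24 = 87091200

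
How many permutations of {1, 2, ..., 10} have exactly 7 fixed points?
Choose the 7 fixed points C(10,7) = 120, derange the rest: !3 = Σ_{j=0}^{3} (-1)^j·3!/j! = 6 - 6 + 3 - 1 = 2. Product = 120 × 2 = 240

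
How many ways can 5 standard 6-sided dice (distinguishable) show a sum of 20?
Coefficient of x^20 in (x + x² + ... + x^6)^5. By inclusion-exclusion on dice exceeding 6: Σ_j (-1)^j C(5,j)·C(20-1-6j, 4) = C(5,0)·C(19,4) - C(5,1)·C(13,4) + C(5,2)·C(7,4) = 1·3876 - 5·715 + 10·35 = 651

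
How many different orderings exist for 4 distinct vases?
4! = 24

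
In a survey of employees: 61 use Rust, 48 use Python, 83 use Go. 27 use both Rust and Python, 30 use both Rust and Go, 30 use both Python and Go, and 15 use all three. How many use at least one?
|A∪B∪C| = 61+48+83-27-30-30+15 = 120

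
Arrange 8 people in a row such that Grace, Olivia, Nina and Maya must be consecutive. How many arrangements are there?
Treat the 4 as one block: (8-4+1)! × 4! = 120 × 24 = 2880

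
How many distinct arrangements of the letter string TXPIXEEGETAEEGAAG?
17! / (1! × 3! × 5! × 2! × 1! × 3! × 2!) = 20583763200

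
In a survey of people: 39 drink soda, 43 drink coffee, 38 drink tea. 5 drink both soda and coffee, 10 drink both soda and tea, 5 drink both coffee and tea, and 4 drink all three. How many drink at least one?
|A∪B∪C| = 39+43+38-5-10-5+4 = 104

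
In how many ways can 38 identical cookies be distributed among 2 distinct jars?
C(38+2-1, 2-1) = C(39, 1) = 39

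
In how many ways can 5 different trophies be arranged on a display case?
5! = 120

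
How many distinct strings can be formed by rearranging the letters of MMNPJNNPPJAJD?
13! / (3! × 2! × 1! × 1! × 3! × 3!) = 14414400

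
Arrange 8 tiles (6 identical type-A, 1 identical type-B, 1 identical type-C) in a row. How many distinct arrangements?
8! / (6! × 1! × 1!) = 56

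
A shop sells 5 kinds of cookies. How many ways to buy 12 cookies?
C(12+5-1, 5-1) = C(16, 4) = 1820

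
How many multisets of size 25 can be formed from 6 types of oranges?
C(25+6-1, 6-1) = C(30, 5) = 142506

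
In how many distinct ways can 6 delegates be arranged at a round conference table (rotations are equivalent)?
Circular: fix one position, arrange the rest. (6-1)! = 120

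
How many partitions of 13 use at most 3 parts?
By conjugation, equals partitions of 13 into parts ≤ 3. Let r_j(i) = number of partitions of i into parts ≤ j, for i = 0..13. r_1(i) = 1 for all i; r_j(i) = r_{j-1}(i) + r_j(i-j). Rows j = 2..3: ≤2: 1 1 2 2 3 3 4 4 5 5 6 6 7 7; ≤3: 1 1 2 3 4 5 7 8 10 12 14 16 19 21. r_3(13) = 21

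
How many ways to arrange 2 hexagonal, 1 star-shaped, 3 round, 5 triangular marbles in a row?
11! / (2! × 1! × 3! × 5!) = 27720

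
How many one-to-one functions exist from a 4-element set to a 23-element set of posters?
P(23,4) = 23!/(23-4)! = 212520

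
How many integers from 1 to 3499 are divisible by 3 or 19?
⌊3499/3⌋ + ⌊3499/19⌋ - ⌊3499/57⌋ = 1166 + 184 - 61 = 1289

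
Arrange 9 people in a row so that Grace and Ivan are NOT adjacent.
Total - adjacent = 9! - (9-1)!×2 = 362880 - 80640 = 282240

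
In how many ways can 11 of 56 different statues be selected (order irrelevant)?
C(56,11) = 56!/(11!×45!) = 148902215280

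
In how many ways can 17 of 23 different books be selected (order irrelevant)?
C(23,17) = 23!/(17!×6!) = 100947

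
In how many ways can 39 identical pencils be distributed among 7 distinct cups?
C(39+7-1, 7-1) = C(45, 6) = 8145060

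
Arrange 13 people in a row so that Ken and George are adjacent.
Treat as block: (13-1)! × 2! = 479001600 × 2 = 958003200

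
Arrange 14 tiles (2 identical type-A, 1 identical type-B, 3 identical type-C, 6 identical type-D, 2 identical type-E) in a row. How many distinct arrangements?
14! / (2! × 1! × 3! × 6! × 2!) = 5045040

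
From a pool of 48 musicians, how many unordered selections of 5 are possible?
C(48,5) = 48!/(5!×43!) = 1712304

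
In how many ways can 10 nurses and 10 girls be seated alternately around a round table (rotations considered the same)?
Fix one of the nurses: (10-1)! ways for the remaining nurses, × 10! ways for the girls = 362880 × 3628800 = 1316818944000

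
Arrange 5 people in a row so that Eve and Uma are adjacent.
Treat as block: (5-1)! × 2! = 24 × 2 = 48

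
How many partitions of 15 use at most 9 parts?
By conjugation, equals partitions of 15 into parts ≤ 9. Let r_j(i) = number of partitions of i into parts ≤ j, for i = 0..15. r_1(i) = 1 for all i; r_j(i) = r_{j-1}(i) + r_j(i-j). Rows j = 2..9: ≤2: 1 1 2 2 3 3 4 4 5 5 6 6 7 7 8 8; ≤3: 1 1 2 3 4 5 7 8 10 12 14 16 19 21 24 27; ≤4: 1 1 2 3 5 6 9 11 15 18 23 27 34 39 47 54; ≤5: 1 1 2 3 5 7 10 13 18 23 30 37 47 57 70 84; ≤6: 1 1 2 3 5 7 11 14 20 26 35 44 58 71 90 110; ≤7: 1 1 2 3 5 7 11 15 21 28 38 49 65 82 105 131; ≤8: 1 1 2 3 5 7 11 15 22 29 40 52 70 89 116 146; ≤9: 1 1 2 3 5 7 11 15 22 30 41 54 73 94 123 157. r_9(15) = 157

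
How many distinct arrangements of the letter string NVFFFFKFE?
9! / (1! × 5! × 1! × 1! × 1!) = 3024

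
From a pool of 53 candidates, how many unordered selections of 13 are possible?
C(53,13) = 53!/(13!×40!) = 841392966470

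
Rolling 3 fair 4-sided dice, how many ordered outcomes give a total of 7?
Coefficient of x^7 in (x + x² + ... + x^4)^3. By inclusion-exclusion on dice exceeding 4: Σ_j (-1)^j C(3,j)·C(7-1-4j, 2) = C(3,0)·C(6,2) - C(3,1)·C(2,2) = 1·15 - 3·1 = 12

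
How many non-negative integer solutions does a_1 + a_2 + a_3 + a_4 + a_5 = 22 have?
C(22+5-1, 5-1) = C(26, 4) = 14950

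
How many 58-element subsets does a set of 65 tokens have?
C(65,58) = 65!/(58!×7!) = 696190560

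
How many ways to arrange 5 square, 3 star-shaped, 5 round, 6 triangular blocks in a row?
19! / (5! × 3! × 5! × 6!) = 1955457504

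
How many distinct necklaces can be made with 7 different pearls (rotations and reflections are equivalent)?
(7-1)!/2 = 720/2 = 360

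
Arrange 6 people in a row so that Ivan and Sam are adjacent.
Treat as block: (6-1)! × 2! = 120 × 2 = 240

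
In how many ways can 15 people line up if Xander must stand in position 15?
Fix one position: (15-1)! = 87178291200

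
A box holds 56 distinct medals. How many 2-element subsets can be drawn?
C(56,2) = 56!/(2!×54!) = 1540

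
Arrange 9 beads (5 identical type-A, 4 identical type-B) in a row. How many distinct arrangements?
9! / (5! × 4!) = 126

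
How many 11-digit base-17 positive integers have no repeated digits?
First digit: 16 choices (nonzero). Then descending: 16 × 16 × 15 × 14 × 13 × 12 × 11 × 10 × 9 × 8 × 7 = 464950886400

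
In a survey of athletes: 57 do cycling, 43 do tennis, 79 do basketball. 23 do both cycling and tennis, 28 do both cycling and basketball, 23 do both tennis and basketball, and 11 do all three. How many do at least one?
|A∪B∪C| = 57+43+79-23-28-23+11 = 116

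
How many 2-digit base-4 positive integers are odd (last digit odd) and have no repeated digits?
Last∈{1,3}. Last=0: 0. Last nonzero: 2×2×P(2,0) = 4. Total = 4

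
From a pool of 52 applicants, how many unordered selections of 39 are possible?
C(52,39) = 52!/(39!×13!) = 635013559600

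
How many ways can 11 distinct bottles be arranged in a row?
11! = 39916800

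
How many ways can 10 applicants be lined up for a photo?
10! = 3628800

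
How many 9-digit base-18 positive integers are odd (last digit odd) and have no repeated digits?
Last∈{1,3,5,7,9,11,13,15,17}. Last=0: 0. Last nonzero: 9×16×P(16,7) = 8302694400. Total = 8302694400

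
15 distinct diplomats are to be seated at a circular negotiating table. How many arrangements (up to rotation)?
Circular: fix one position, arrange the rest. (15-1)! = 87178291200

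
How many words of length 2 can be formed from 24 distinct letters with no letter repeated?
P(24,2) = 24!/(24-2)! = 552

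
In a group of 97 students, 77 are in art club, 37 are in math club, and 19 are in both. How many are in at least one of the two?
|A∪B| = |A| + |B| - |A∩B| = 77 + 37 - 19 = 95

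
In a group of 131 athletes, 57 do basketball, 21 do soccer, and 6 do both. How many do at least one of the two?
|A∪B| = |A| + |B| - |A∩B| = 57 + 21 - 6 = 72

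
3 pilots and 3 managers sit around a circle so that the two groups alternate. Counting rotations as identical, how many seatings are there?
Fix one of the pilots: (3-1)! ways for the remaining pilots, × 3! ways for the managers = 2 × 6 = 12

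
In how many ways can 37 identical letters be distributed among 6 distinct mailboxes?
C(37+6-1, 6-1) = C(42, 5) = 850668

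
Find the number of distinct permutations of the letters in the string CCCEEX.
6! / (2! × 1! × 3!) = 60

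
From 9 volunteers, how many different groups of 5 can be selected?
C(9,5) = 9!/(5!×4!) = 126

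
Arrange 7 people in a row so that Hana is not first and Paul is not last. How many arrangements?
By inclusion-exclusion: 7! - 2×(7-1)! + (7-2)! = 5040 - 1440 + 120 = 3720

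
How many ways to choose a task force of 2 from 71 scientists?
C(71,2) = 71!/(2!×69!) = 2485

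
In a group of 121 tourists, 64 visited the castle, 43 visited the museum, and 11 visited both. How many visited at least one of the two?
|A∪B| = |A| + |B| - |A∩B| = 64 + 43 - 11 = 96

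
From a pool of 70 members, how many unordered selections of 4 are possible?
C(70,4) = 70!/(4!×66!) = 916895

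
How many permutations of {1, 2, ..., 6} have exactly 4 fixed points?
Choose the 4 fixed points C(6,4) = 15, derange the rest: !2 = Σ_{j=0}^{2} (-1)^j·2!/j! = 2 - 2 + 1 = 1. Product = 15 × 1 = 15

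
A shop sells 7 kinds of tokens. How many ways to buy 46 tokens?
C(46+7-1, 7-1) = C(52, 6) = 20358520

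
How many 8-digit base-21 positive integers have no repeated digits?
First digit: 20 choices (nonzero). Then descending: 20 × 20 × 19 × 18 × 17 × 16 × 15 × 14 = 7814016000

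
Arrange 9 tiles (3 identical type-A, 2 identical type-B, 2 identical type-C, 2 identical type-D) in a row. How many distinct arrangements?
9! / (3! × 2! × 2! × 2!) = 7560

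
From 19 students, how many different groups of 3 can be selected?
C(19,3) = 19!/(3!×16!) = 969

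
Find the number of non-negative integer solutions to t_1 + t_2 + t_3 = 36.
C(36+3-1, 3-1) = C(38, 2) = 703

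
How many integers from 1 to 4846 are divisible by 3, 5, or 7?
⌊4846/3⌋+⌊4846/5⌋+⌊4846/7⌋ - ⌊4846/15⌋-⌊4846/21⌋-⌊4846/35⌋ + ⌊4846/105⌋ = 1615+969+692 - 323-230-138 + 46 = 2631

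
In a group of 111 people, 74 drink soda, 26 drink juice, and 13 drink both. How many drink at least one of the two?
|A∪B| = |A| + |B| - |A∩B| = 74 + 26 - 13 = 87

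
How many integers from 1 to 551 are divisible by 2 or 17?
⌊551/2⌋ + ⌊551/17⌋ - ⌊551/34⌋ = 275 + 32 - 16 = 291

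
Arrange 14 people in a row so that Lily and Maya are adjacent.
Treat as block: (14-1)! × 2! = 6227020800 × 2 = 12454041600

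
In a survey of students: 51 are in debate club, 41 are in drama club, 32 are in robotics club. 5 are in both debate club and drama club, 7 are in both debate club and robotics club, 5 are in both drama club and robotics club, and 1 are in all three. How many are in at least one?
|A∪B∪C| = 51+41+32-5-7-5+1 = 108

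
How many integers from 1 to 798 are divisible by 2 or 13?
⌊798/2⌋ + ⌊798/13⌋ - ⌊798/26⌋ = 399 + 61 - 30 = 430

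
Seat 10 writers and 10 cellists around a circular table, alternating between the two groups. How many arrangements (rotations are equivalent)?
Fix one of the writers: (10-1)! ways for the remaining writers, × 10! ways for the cellists = 362880 × 3628800 = 1316818944000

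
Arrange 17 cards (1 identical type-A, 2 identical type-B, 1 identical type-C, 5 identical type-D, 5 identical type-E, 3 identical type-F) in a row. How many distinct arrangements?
17! / (1! × 2! × 1! × 5! × 5! × 3!) = 2058376320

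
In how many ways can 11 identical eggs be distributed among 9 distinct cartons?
C(11+9-1, 9-1) = C(19, 8) = 75582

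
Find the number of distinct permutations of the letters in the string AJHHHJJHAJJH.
12! / (5! × 2! × 5!) = 16632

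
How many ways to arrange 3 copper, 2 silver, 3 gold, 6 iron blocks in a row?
14! / (3! × 2! × 3! × 6!) = 1681680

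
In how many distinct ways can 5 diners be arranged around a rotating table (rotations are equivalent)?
Circular: fix one position, arrange the rest. (5-1)! = 24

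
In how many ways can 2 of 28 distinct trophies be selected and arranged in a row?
P(28,2) = 28!/(28-2)! = 756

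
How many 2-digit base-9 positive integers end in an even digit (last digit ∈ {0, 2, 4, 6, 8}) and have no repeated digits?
Last∈{0,2,4,6,8}. Last=0: 8. Last nonzero: 4×7×P(7,0) = 28. Total = 36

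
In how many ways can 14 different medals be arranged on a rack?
14! = 87178291200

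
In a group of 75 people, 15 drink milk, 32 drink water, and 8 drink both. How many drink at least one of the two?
|A∪B| = |A| + |B| - |A∩B| = 15 + 32 - 8 = 39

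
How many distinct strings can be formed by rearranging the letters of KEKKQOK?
7! / (1! × 4! × 1! × 1!) = 210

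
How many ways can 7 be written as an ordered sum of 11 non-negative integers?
C(7+11-1, 11-1) = C(17, 10) = 19448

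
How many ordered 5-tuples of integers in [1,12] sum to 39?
Coefficient of x^39 in (x + x² + ... + x^12)^5. By inclusion-exclusion on dice exceeding 12: Σ_j (-1)^j C(5,j)·C(39-1-12j, 4) = C(5,0)·C(38,4) - C(5,1)·C(26,4) + C(5,2)·C(14,4) = 1·73815 - 5·14950 + 10·1001 = 9075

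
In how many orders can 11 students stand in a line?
11! = 39916800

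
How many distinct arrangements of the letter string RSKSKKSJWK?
10! / (3! × 4! × 1! × 1! × 1!) = 25200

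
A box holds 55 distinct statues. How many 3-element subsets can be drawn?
C(55,3) = 55!/(3!×52!) = 26235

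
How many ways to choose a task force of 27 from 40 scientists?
C(40,27) = 40!/(27!×13!) = 12033222880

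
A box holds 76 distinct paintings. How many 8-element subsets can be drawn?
C(76,8) = 76!/(8!×68!) = 18855883575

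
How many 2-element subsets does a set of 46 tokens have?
C(46,2) = 46!/(2!×44!) = 1035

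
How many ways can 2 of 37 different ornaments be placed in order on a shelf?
P(37,2) = 37!/(37-2)! = 1332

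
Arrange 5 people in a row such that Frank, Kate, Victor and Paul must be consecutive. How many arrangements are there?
Treat the 4 as one block: (5-4+1)! × 4! = 2 × 24 = 48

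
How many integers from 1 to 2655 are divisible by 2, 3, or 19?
⌊2655/2⌋+⌊2655/3⌋+⌊2655/19⌋ - ⌊2655/6⌋-⌊2655/38⌋-⌊2655/57⌋ + ⌊2655/114⌋ = 1327+885+139 - 442-69-46 + 23 = 1817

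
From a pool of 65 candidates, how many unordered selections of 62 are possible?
C(65,62) = 65!/(62!×3!) = 43680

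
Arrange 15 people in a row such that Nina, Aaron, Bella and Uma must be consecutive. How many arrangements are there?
Treat the 4 as one block: (15-4+1)! × 4! = 479001600 × 24 = 11496038400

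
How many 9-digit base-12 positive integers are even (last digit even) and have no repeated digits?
Last∈{0,2,4,6,8,10}. Last=0: 6652800. Last nonzero: 5×10×P(10,7) = 30240000. Total = 36892800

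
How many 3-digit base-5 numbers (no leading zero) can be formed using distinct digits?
First digit: 4 choices (nonzero). Then descending: 4 × 4 × 3 = 48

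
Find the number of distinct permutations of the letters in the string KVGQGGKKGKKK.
12! / (1! × 4! × 6! × 1!) = 27720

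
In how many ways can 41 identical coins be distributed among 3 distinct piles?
C(41+3-1, 3-1) = C(43, 2) = 903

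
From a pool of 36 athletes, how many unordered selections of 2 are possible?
C(36,2) = 36!/(2!×34!) = 630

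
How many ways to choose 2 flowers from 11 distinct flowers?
C(11,2) = 11!/(2!×9!) = 55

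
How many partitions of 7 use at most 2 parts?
By conjugation, equals partitions of 7 into parts ≤ 2. Let r_j(i) = number of partitions of i into parts ≤ j, for i = 0..7. r_1(i) = 1 for all i; r_j(i) = r_{j-1}(i) + r_j(i-j). Rows j = 2..2: ≤2: 1 1 2 2 3 3 4 4. r_2(7) = 4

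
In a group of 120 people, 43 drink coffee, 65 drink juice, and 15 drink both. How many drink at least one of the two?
|A∪B| = |A| + |B| - |A∩B| = 43 + 65 - 15 = 93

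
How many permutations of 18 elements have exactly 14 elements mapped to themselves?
Choose the 14 fixed points C(18,14) = 3060, derange the rest: !4 = Σ_{j=0}^{4} (-1)^j·4!/j! = 24 - 24 + 12 - 4 + 1 = 9. Product = 3060 × 9 = 27540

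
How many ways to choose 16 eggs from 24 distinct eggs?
C(24,16) = 24!/(16!×8!) = 735471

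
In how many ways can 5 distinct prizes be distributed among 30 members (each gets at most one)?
P(30,5) = 30!/(30-5)! = 17100720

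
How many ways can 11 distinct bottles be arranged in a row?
11! = 39916800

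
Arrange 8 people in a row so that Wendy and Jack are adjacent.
Treat as block: (8-1)! × 2! = 5040 × 2 = 10080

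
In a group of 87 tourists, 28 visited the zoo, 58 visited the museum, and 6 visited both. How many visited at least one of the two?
|A∪B| = |A| + |B| - |A∩B| = 28 + 58 - 6 = 80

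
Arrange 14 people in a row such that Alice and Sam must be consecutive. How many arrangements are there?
Treat the 2 as one block: (14-2+1)! × 2! = 6227020800 × 2 = 12454041600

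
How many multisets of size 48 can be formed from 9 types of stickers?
C(48+9-1, 9-1) = C(56, 8) = 1420494075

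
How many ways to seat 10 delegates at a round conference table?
Circular: fix one position, arrange the rest. (10-1)! = 362880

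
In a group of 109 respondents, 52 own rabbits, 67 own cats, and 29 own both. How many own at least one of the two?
|A∪B| = |A| + |B| - |A∩B| = 52 + 67 - 29 = 90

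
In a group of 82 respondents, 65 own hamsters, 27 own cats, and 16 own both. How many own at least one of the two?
|A∪B| = |A| + |B| - |A∩B| = 65 + 27 - 16 = 76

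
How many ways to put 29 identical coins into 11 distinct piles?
C(29+11-1, 11-1) = C(39, 10) = 635745396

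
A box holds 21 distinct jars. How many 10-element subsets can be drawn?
C(21,10) = 21!/(10!×11!) = 352716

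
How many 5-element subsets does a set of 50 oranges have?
C(50,5) = 50!/(5!×45!) = 2118760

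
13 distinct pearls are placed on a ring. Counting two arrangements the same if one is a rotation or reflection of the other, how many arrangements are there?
(13-1)!/2 = 479001600/2 = 239500800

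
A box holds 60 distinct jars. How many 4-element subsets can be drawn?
C(60,4) = 60!/(4!×56!) = 487635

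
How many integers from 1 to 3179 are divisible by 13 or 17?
⌊3179/13⌋ + ⌊3179/17⌋ - ⌊3179/221⌋ = 244 + 187 - 14 = 417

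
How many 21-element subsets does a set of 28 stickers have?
C(28,21) = 28!/(21!×7!) = 1184040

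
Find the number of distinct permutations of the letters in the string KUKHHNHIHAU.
11! / (1! × 1! × 2! × 4! × 2! × 1!) = 415800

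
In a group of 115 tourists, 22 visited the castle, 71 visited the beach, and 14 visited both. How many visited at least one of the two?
|A∪B| = |A| + |B| - |A∩B| = 22 + 71 - 14 = 79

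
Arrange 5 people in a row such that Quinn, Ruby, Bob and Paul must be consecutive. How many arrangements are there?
Treat the 4 as one block: (5-4+1)! × 4! = 2 × 24 = 48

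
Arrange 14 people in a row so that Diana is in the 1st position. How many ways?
Fix one position: (14-1)! = 6227020800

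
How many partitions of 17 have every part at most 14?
Let r_j(i) = number of partitions of i into parts ≤ j, for i = 0..17. r_1(i) = 1 for all i; r_j(i) = r_{j-1}(i) + r_j(i-j). Rows j = 2..14: ≤2: 1 1 2 2 3 3 4 4 5 5 6 6 7 7 8 8 9 9; ≤3: 1 1 2 3 4 5 7 8 10 12 14 16 19 21 24 27 30 33; ≤4: 1 1 2 3 5 6 9 11 15 18 23 27 34 39 47 54 64 72; ≤5: 1 1 2 3 5 7 10 13 18 23 30 37 47 57 70 84 101 119; ≤6: 1 1 2 3 5 7 11 14 20 26 35 44 58 71 90 110 136 163; ≤7: 1 1 2 3 5 7 11 15 21 28 38 49 65 82 105 131 164 201; ≤8: 1 1 2 3 5 7 11 15 22 29 40 52 70 89 116 146 186 230; ≤9: 1 1 2 3 5 7 11 15 22 30 41 54 73 94 123 157 201 252; ≤10: 1 1 2 3 5 7 11 15 22 30 42 55 75 97 128 164 212 267; ≤11: 1 1 2 3 5 7 11 15 22 30 42 56 76 99 131 169 219 278; ≤12: 1 1 2 3 5 7 11 15 22 30 42 56 77 100 133 172 224 285; ≤13: 1 1 2 3 5 7 11 15 22 30 42 56 77 101 134 174 227 290; ≤14: 1 1 2 3 5 7 11 15 22 30 42 56 77 101 135 175 229 293. r_14(17) = 293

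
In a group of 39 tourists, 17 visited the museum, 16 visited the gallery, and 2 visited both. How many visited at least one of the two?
|A∪B| = |A| + |B| - |A∩B| = 17 + 16 - 2 = 31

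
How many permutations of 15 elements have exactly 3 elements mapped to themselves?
Choose the 3 fixed points C(15,3) = 455, derange the rest: !12 = Σ_{j=0}^{12} (-1)^j·12!/j! = 479001600 - 479001600 + 239500800 - 79833600 + 19958400 - 3991680 + 665280 - 95040 + 11880 - 1320 + 132 - 12 + 1 = 176214841. Product = 455 × 176214841 = 80177752655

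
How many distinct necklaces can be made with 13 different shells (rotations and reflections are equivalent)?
(13-1)!/2 = 479001600/2 = 239500800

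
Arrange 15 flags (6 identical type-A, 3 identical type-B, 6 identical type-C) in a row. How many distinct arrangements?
15! / (6! × 3! × 6!) = 420420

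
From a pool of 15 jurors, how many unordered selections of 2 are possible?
C(15,2) = 15!/(2!×13!) = 105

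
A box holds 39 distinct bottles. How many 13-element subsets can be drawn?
C(39,13) = 39!/(13!×26!) = 8122425444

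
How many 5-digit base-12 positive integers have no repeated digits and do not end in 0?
Last digit: 11 nonzero choices. First digit: 10 (nonzero, ≠last). Middle 3: P(10,3) = 720. Total = 79200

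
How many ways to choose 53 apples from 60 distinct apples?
C(60,53) = 60!/(53!×7!) = 386206920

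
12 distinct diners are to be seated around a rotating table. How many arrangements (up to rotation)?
Circular: fix one position, arrange the rest. (12-1)! = 39916800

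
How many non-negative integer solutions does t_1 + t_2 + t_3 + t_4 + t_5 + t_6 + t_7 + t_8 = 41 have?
C(41+8-1, 8-1) = C(48, 7) = 73629072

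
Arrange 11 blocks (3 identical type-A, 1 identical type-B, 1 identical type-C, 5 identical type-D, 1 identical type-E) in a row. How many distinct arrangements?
11! / (3! × 1! × 1! × 5! × 1!) = 55440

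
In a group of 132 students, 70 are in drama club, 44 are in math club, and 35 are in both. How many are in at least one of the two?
|A∪B| = |A| + |B| - |A∩B| = 70 + 44 - 35 = 79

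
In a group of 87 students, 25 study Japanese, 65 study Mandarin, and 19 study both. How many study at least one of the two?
|A∪B| = |A| + |B| - |A∩B| = 25 + 65 - 19 = 71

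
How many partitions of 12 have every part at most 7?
Let r_j(i) = number of partitions of i into parts ≤ j, for i = 0..12. r_1(i) = 1 for all i; r_j(i) = r_{j-1}(i) + r_j(i-j). Rows j = 2..7: ≤2: 1 1 2 2 3 3 4 4 5 5 6 6 7; ≤3: 1 1 2 3 4 5 7 8 10 12 14 16 19; ≤4: 1 1 2 3 5 6 9 11 15 18 23 27 34; ≤5: 1 1 2 3 5 7 10 13 18 23 30 37 47; ≤6: 1 1 2 3 5 7 11 14 20 26 35 44 58; ≤7: 1 1 2 3 5 7 11 15 21 28 38 49 65. r_7(12) = 65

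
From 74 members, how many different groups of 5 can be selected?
C(74,5) = 74!/(5!×69!) = 16108764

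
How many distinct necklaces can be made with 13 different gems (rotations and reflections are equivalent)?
(13-1)!/2 = 479001600/2 = 239500800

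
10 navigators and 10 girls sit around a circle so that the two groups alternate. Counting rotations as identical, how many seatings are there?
Fix one of the navigators: (10-1)! ways for the remaining navigators, × 10! ways for the girls = 362880 × 3628800 = 1316818944000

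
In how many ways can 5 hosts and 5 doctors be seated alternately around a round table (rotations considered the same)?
Fix one of the hosts: (5-1)! ways for the remaining hosts, × 5! ways for the doctors = 24 × 120 = 2880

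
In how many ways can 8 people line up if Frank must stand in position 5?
Fix one position: (8-1)! = 5040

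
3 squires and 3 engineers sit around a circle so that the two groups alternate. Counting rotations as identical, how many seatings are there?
Fix one of the squires: (3-1)! ways for the remaining squires, × 3! ways for the engineers = 2 × 6 = 12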